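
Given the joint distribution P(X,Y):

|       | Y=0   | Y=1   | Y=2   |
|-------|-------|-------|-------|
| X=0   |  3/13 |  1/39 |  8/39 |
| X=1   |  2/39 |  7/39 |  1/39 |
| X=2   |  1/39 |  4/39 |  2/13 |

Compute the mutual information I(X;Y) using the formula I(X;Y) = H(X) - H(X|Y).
0.3294 bits

I(X;Y) = H(X) - H(X|Y)

Marginal of X (row sums):
  P(X=0) = 3/13 + 1/39 + 8/39 = 6/13
  P(X=1) = 2/39 + 7/39 + 1/39 = 10/39
  P(X=2) = 1/39 + 4/39 + 2/13 = 11/39
H(X) = -[(6/13)·log₂(6/13) + (10/39)·log₂(10/39) + (11/39)·log₂(11/39)]
  = 0.5148 + 0.5035 + 0.5150 = 1.5333 bits

Marginal of Y (column sums):
  P(Y=0) = 3/13 + 2/39 + 1/39 = 4/13
  P(Y=1) = 1/39 + 7/39 + 4/39 = 4/13
  P(Y=2) = 8/39 + 1/39 + 2/13 = 5/13
H(X|Y) = Σ_y P(y)·H(X|Y=y):
  Y=0: P(Y=0) = 4/13, P(X|Y=0) = (3/4, 1/6, 1/12) → H(X|Y=0) = 1.0409
  Y=1: P(Y=1) = 4/13, P(X|Y=1) = (1/12, 7/12, 1/3) → H(X|Y=1) = 1.2807
  Y=2: P(Y=2) = 5/13, P(X|Y=2) = (8/15, 1/15, 2/5) → H(X|Y=2) = 1.2729
H(X|Y) = (4/13)·1.0409 + (4/13)·1.2807 + (5/13)·1.2729 = 1.2039 bits

I(X;Y) = H(X) - H(X|Y) = 1.5333 - 1.2039 = 0.3294 bits

Cross-check via I(X;Y) = H(X) + H(Y) - H(X,Y): computing H(Y) from the column sums and H(X,Y) from the 9 cells in the same way gives H(Y) = 1.5766 bits and H(X,Y) = 2.7805 bits, so
I(X;Y) = 1.5333 + 1.5766 - 2.7805 = 0.3294 bits ✓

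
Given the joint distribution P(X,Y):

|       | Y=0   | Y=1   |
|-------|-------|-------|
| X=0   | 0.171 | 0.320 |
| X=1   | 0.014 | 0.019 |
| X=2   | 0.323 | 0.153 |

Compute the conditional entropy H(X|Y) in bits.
1.0978 bits

H(X|Y) = H(X,Y) - H(Y)

H(X,Y) = -Σ_{x,y} P(x,y) log₂ P(x,y). Per-cell terms -P(x,y)·log₂P(x,y):
  X=0: 0.43570, 0.52603
  X=1: 0.08622, 0.10864
  X=2: 0.52662, 0.41438
Sum of the 6 terms: H(X,Y) = 2.0976 bits

Marginal of Y (column sums):
  P(Y=0) = 0.171 + 0.014 + 0.323 = 0.508
  P(Y=1) = 0.320 + 0.019 + 0.153 = 0.492
H(Y) = -[0.508·log₂(0.508) + 0.492·log₂(0.492)]
  = 0.49637 + 0.50345 = 0.9998 bits

H(X|Y) = H(X,Y) - H(Y) = 2.0976 - 0.9998 = 1.0978 bits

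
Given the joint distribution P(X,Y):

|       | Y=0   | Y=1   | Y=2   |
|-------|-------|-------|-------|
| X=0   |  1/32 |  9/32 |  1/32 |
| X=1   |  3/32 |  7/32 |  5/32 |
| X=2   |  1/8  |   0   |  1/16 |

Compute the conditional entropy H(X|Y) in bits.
1.1705 bits

H(X|Y) = H(X,Y) - H(Y)

H(X,Y) = -Σ_{x,y} P(x,y) log₂ P(x,y). Per-cell terms -P(x,y)·log₂P(x,y):
  X=0: 0.15625, 0.51471, 0.15625
  X=1: 0.32016, 0.47964, 0.41845
  X=2: 0.37500, 0.00000, 0.25000
  (cells with P = 0 contribute 0)
Sum of the 9 terms: H(X,Y) = 2.6705 bits

Marginal of Y (column sums):
  P(Y=0) = 1/32 + 3/32 + 1/8 = 1/4
  P(Y=1) = 9/32 + 7/32 + 0 = 1/2
  P(Y=2) = 1/32 + 5/32 + 1/16 = 1/4
H(Y) = -[(1/4)·log₂(1/4) + (1/2)·log₂(1/2) + (1/4)·log₂(1/4)]
  = 0.50000 + 0.50000 + 0.50000 = 1.5000 bits

H(X|Y) = H(X,Y) - H(Y) = 2.6705 - 1.5000 = 1.1705 bits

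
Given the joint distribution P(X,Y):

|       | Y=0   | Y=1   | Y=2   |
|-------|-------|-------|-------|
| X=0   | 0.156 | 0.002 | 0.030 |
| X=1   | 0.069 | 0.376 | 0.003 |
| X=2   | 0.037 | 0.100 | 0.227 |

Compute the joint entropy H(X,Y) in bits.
2.4035 bits

H(X,Y) = -Σ_{x,y} P(x,y) log₂ P(x,y). Per-cell terms -P(x,y)·log₂P(x,y):
  X=0: 0.4181, 0.0179, 0.1518
  X=1: 0.2662, 0.5306, 0.0251
  X=2: 0.1760, 0.3322, 0.4856
Sum of the 9 terms: H(X,Y) = 2.4035 bits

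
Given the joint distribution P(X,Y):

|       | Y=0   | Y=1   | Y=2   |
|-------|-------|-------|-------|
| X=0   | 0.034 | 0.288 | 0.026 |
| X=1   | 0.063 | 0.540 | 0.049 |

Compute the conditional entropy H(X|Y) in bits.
0.9323 bits

H(X|Y) = H(X,Y) - H(Y)

H(X,Y) = -Σ_{x,y} P(x,y) log₂ P(x,y). Per-cell terms -P(x,y)·log₂P(x,y):
  X=0: 0.16586, 0.51721, 0.13690
  X=1: 0.25128, 0.48004, 0.21320
Sum of the 6 terms: H(X,Y) = 1.7645 bits

Marginal of Y (column sums):
  P(Y=0) = 0.034 + 0.063 = 0.097
  P(Y=1) = 0.288 + 0.540 = 0.828
  P(Y=2) = 0.026 + 0.049 = 0.075
H(Y) = -[0.097·log₂(0.097) + 0.828·log₂(0.828) + 0.075·log₂(0.075)]
  = 0.32649 + 0.22546 + 0.28027 = 0.8322 bits

H(X|Y) = H(X,Y) - H(Y) = 1.7645 - 0.8322 = 0.9323 bits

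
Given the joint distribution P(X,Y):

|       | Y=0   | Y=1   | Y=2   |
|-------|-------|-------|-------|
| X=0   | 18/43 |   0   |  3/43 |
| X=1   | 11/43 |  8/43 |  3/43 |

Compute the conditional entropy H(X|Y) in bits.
0.7853 bits

H(X|Y) = H(X,Y) - H(Y)

H(X,Y) = -Σ_{x,y} P(x,y) log₂ P(x,y). Per-cell terms -P(x,y)·log₂P(x,y):
  X=0: 0.52591, 0.00000, 0.26800
  X=1: 0.50314, 0.45140, 0.26800
  (cells with P = 0 contribute 0)
Sum of the 6 terms: H(X,Y) = 2.01645 bits

Marginal of Y (column sums):
  P(Y=0) = 18/43 + 11/43 = 29/43
  P(Y=1) = 0 + 8/43 = 8/43
  P(Y=2) = 3/43 + 3/43 = 6/43
H(Y) = -[(29/43)·log₂(29/43) + (8/43)·log₂(8/43) + (6/43)·log₂(6/43)]
  = 0.38326 + 0.45140 + 0.39646 = 1.23112 bits

H(X|Y) = H(X,Y) - H(Y) = 2.01645 - 1.23112 = 0.7853 bits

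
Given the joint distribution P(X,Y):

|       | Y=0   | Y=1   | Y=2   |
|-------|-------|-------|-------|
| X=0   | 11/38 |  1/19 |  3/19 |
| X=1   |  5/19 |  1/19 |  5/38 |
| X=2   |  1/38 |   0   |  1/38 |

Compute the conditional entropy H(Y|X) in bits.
1.3107 bits

H(Y|X) = H(X,Y) - H(X)

H(X,Y) = -Σ_{x,y} P(x,y) log₂ P(x,y). Per-cell terms -P(x,y)·log₂P(x,y):
  X=0: 0.51772, 0.22358, 0.42047
  X=1: 0.50684, 0.22358, 0.38500
  X=2: 0.13810, 0.00000, 0.13810
  (cells with P = 0 contribute 0)
Sum of the 9 terms: H(X,Y) = 2.5534 bits

Marginal of X (row sums):
  P(X=0) = 11/38 + 1/19 + 3/19 = 1/2
  P(X=1) = 5/19 + 1/19 + 5/38 = 17/38
  P(X=2) = 1/38 + 0 + 1/38 = 1/19
H(X) = -[(1/2)·log₂(1/2) + (17/38)·log₂(17/38) + (1/19)·log₂(1/19)]
  = 0.50000 + 0.51916 + 0.22358 = 1.2427 bits

H(Y|X) = H(X,Y) - H(X) = 2.5534 - 1.2427 = 1.3107 bits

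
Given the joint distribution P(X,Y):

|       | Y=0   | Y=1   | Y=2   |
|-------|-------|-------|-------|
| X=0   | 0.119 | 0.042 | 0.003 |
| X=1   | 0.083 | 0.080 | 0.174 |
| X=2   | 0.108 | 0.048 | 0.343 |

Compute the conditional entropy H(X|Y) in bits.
1.2488 bits

H(X|Y) = H(X,Y) - H(Y)

H(X,Y) = -Σ_{x,y} P(x,y) log₂ P(x,y). Per-cell terms -P(x,y)·log₂P(x,y):
  X=0: 0.365445, 0.192086, 0.025142
  X=1: 0.298032, 0.291508, 0.438974
  X=2: 0.346777, 0.210279, 0.529496
Sum of the 9 terms: H(X,Y) = 2.69774 bits

Marginal of Y (column sums):
  P(Y=0) = 0.119 + 0.083 + 0.108 = 0.310
  P(Y=1) = 0.042 + 0.080 + 0.048 = 0.170
  P(Y=2) = 0.003 + 0.174 + 0.343 = 0.520
H(Y) = -[0.310·log₂(0.310) + 0.170·log₂(0.170) + 0.520·log₂(0.520)]
  = 0.523795 + 0.434587 + 0.490577 = 1.44896 bits

H(X|Y) = H(X,Y) - H(Y) = 2.69774 - 1.44896 = 1.2488 bits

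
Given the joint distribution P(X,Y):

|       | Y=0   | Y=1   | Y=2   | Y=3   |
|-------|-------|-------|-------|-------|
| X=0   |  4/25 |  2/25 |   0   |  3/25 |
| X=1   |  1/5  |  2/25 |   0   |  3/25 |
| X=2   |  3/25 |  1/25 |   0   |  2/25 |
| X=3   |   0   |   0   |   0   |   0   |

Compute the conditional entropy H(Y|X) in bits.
1.4954 bits

H(Y|X) = H(X,Y) - H(X)

H(X,Y) = -Σ_{x,y} P(x,y) log₂ P(x,y). Per-cell terms -P(x,y)·log₂P(x,y):
  X=0: 0.42302, 0.29151, 0.00000, 0.36707
  X=1: 0.46439, 0.29151, 0.00000, 0.36707
  X=2: 0.36707, 0.18575, 0.00000, 0.29151
  X=3: 0.00000, 0.00000, 0.00000, 0.00000
  (cells with P = 0 contribute 0)
Sum of the 16 terms: H(X,Y) = 3.0489 bits

Marginal of X (row sums):
  P(X=0) = 4/25 + 2/25 + 0 + 3/25 = 9/25
  P(X=1) = 1/5 + 2/25 + 0 + 3/25 = 2/5
  P(X=2) = 3/25 + 1/25 + 0 + 2/25 = 6/25
  P(X=3) = 0 + 0 + 0 + 0 = 0
H(X) = -[(9/25)·log₂(9/25) + (2/5)·log₂(2/5) + (6/25)·log₂(6/25)]   (outcomes with P = 0 contribute 0)
  = 0.53062 + 0.52877 + 0.49413 = 1.5535 bits

H(Y|X) = H(X,Y) - H(X) = 3.0489 - 1.5535 = 1.4954 bits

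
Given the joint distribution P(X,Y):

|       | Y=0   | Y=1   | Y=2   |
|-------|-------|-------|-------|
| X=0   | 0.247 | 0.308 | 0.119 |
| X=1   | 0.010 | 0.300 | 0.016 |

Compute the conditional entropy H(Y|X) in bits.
1.1592 bits

H(Y|X) = H(X,Y) - H(X)

H(X,Y) = -Σ_{x,y} P(x,y) log₂ P(x,y). Per-cell terms -P(x,y)·log₂P(x,y):
  X=0: 0.4983, 0.5233, 0.3654
  X=1: 0.0664, 0.5211, 0.0955
Sum of the 6 terms: H(X,Y) = 2.0700 bits

Marginal of X (row sums):
  P(X=0) = 0.247 + 0.308 + 0.119 = 0.674
  P(X=1) = 0.010 + 0.300 + 0.016 = 0.326
H(X) = -[0.674·log₂(0.674) + 0.326·log₂(0.326)]
  = 0.3836 + 0.5272 = 0.9108 bits

H(Y|X) = H(X,Y) - H(X) = 2.0700 - 0.9108 = 1.1592 bits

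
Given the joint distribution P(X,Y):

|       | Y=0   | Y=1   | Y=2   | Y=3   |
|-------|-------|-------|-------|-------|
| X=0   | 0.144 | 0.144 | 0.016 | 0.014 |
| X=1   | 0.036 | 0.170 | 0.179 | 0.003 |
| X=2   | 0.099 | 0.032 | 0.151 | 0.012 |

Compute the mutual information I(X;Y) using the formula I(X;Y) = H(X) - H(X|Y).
0.2552 bits

I(X;Y) = H(X) - H(X|Y)

Marginal of X (row sums):
  P(X=0) = 0.144 + 0.144 + 0.016 + 0.014 = 0.318
  P(X=1) = 0.036 + 0.170 + 0.179 + 0.003 = 0.388
  P(X=2) = 0.099 + 0.032 + 0.151 + 0.012 = 0.294
H(X) = -[0.318·log₂(0.318) + 0.388·log₂(0.388) + 0.294·log₂(0.294)]
  = 0.5256 + 0.5300 + 0.5192 = 1.5748 bits

Marginal of Y (column sums):
  P(Y=0) = 0.144 + 0.036 + 0.099 = 0.279
  P(Y=1) = 0.144 + 0.170 + 0.032 = 0.346
  P(Y=2) = 0.016 + 0.179 + 0.151 = 0.346
  P(Y=3) = 0.014 + 0.003 + 0.012 = 0.029
H(X|Y) = Σ_y P(y)·H(X|Y=y):
  Y=0: P(Y=0) = 0.279, P(X|Y=0) = (16/31, 4/31, 11/31) → H(X|Y=0) = 1.4041
  Y=1: P(Y=1) = 0.346, P(X|Y=1) = (72/173, 85/173, 16/173) → H(X|Y=1) = 1.3477
  Y=2: P(Y=2) = 0.346, P(X|Y=2) = (8/173, 179/346, 151/346) → H(X|Y=2) = 1.2190
  Y=3: P(Y=3) = 0.029, P(X|Y=3) = (14/29, 3/29, 12/29) → H(X|Y=3) = 1.3726
H(X|Y) = 0.279·1.4041 + 0.346·1.3477 + 0.346·1.2190 + 0.029·1.3726 = 1.3196 bits

I(X;Y) = H(X) - H(X|Y) = 1.5748 - 1.3196 = 0.2552 bits

Cross-check via I(X;Y) = H(X) + H(Y) - H(X,Y): computing H(Y) from the column sums and H(X,Y) from the 12 cells in the same way gives H(Y) = 1.7215 bits and H(X,Y) = 3.0411 bits, so
I(X;Y) = 1.5748 + 1.7215 - 3.0411 = 0.2552 bits ✓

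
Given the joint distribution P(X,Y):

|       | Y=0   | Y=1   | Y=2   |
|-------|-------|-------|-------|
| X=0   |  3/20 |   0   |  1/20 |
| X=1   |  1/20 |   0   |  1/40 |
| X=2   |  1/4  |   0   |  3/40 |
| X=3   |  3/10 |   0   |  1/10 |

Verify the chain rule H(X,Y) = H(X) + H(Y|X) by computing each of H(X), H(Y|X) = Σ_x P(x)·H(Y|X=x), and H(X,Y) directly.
H(X) = 1.8004 bits, H(Y|X) = 0.8089 bits, H(X,Y) = 2.6093 bits

Marginal of X (row sums):
  P(X=0) = 3/20 + 0 + 1/20 = 1/5
  P(X=1) = 1/20 + 0 + 1/40 = 3/40
  P(X=2) = 1/4 + 0 + 3/40 = 13/40
  P(X=3) = 3/10 + 0 + 1/10 = 2/5
H(X) = -[(1/5)·log₂(1/5) + (3/40)·log₂(3/40) + (13/40)·log₂(13/40) + (2/5)·log₂(2/5)]
  = 0.46439 + 0.28027 + 0.52698 + 0.52877 = 1.8004 bits

H(Y|X) = Σ_x P(x)·H(Y|X=x):
  X=0: P(X=0) = 1/5, P(Y|X=0) = (3/4, 0, 1/4) → H(Y|X=0) = 0.81128
  X=1: P(X=1) = 3/40, P(Y|X=1) = (2/3, 0, 1/3) → H(Y|X=1) = 0.91830
  X=2: P(X=2) = 13/40, P(Y|X=2) = (10/13, 0, 3/13) → H(Y|X=2) = 0.77935
  X=3: P(X=3) = 2/5, P(Y|X=3) = (3/4, 0, 1/4) → H(Y|X=3) = 0.81128
H(Y|X) = (1/5)·0.81128 + (3/40)·0.91830 + (13/40)·0.77935 + (2/5)·0.81128 = 0.8089 bits

H(X,Y) = -Σ_{x,y} P(x,y) log₂ P(x,y). Per-cell terms -P(x,y)·log₂P(x,y):
  X=0: 0.41054, 0.00000, 0.21610
  X=1: 0.21610, 0.00000, 0.13305
  X=2: 0.50000, 0.00000, 0.28027
  X=3: 0.52109, 0.00000, 0.33219
  (cells with P = 0 contribute 0)
Sum of the 12 terms: H(X,Y) = 2.6093 bits

Chain rule check:
  H(X) + H(Y|X) = 1.8004 + 0.8089 = 2.6093 bits
  H(X,Y) = 2.6093 bits
✓ Chain rule verified.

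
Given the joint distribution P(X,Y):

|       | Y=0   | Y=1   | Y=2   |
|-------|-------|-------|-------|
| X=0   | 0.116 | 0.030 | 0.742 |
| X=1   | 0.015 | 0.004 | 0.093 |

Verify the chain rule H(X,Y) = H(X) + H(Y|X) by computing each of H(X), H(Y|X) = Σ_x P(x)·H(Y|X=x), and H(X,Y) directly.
H(X) = 0.5059 bits, H(Y|X) = 0.7672 bits, H(X,Y) = 1.2731 bits

Marginal of X (row sums):
  P(X=0) = 0.116 + 0.030 + 0.742 = 0.888
  P(X=1) = 0.015 + 0.004 + 0.093 = 0.112
H(X) = -[0.888·log₂(0.888) + 0.112·log₂(0.112)]
  = 0.15218 + 0.35374 = 0.5059 bits

H(Y|X) = Σ_x P(x)·H(Y|X=x):
  X=0: P(X=0) = 0.888, P(Y|X=0) = (29/222, 5/148, 371/444) → H(Y|X=0) = 0.76524
  X=1: P(X=1) = 0.112, P(Y|X=1) = (15/112, 1/28, 93/112) → H(Y|X=1) = 0.78284
H(Y|X) = 0.888·0.76524 + 0.112·0.78284 = 0.7672 bits

H(X,Y) = -Σ_{x,y} P(x,y) log₂ P(x,y). Per-cell terms -P(x,y)·log₂P(x,y):
  X=0: 0.36051, 0.15177, 0.31944
  X=1: 0.09088, 0.03186, 0.31868
Sum of the 6 terms: H(X,Y) = 1.2731 bits

Chain rule check:
  H(X) + H(Y|X) = 0.5059 + 0.7672 = 1.2731 bits
  H(X,Y) = 1.2731 bits
✓ Chain rule verified.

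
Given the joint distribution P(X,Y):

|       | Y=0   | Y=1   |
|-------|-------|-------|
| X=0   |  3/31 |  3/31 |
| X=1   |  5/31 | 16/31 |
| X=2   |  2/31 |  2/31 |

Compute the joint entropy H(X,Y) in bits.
2.0794 bits

H(X,Y) = -Σ_{x,y} P(x,y) log₂ P(x,y). Per-cell terms -P(x,y)·log₂P(x,y):
  X=0: 0.32605, 0.32605
  X=1: 0.42456, 0.49249
  X=2: 0.25511, 0.25511
Sum of the 6 terms: H(X,Y) = 2.0794 bits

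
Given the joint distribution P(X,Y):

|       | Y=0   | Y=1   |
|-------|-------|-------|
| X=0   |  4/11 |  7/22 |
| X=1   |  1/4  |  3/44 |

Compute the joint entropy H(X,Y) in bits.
1.8205 bits

H(X,Y) = -Σ_{x,y} P(x,y) log₂ P(x,y). Per-cell terms -P(x,y)·log₂P(x,y):
  X=0: 0.53070, 0.52566
  X=1: 0.50000, 0.26417
Sum of the 4 terms: H(X,Y) = 1.8205 bits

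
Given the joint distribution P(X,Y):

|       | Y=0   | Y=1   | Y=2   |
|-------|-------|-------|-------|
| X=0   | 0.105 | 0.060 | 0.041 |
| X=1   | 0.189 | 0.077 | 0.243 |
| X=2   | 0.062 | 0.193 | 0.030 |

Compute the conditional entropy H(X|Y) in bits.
1.2844 bits

H(X|Y) = H(X,Y) - H(Y)

H(X,Y) = -Σ_{x,y} P(x,y) log₂ P(x,y). Per-cell terms -P(x,y)·log₂P(x,y):
  X=0: 0.34141, 0.24353, 0.18894
  X=1: 0.45427, 0.28482, 0.49596
  X=2: 0.24872, 0.45805, 0.15177
Sum of the 9 terms: H(X,Y) = 2.86747 bits

Marginal of Y (column sums):
  P(Y=0) = 0.105 + 0.189 + 0.062 = 0.356
  P(Y=1) = 0.060 + 0.077 + 0.193 = 0.330
  P(Y=2) = 0.041 + 0.243 + 0.030 = 0.314
H(Y) = -[0.356·log₂(0.356) + 0.330·log₂(0.330) + 0.314·log₂(0.314)]
  = 0.53046 + 0.52782 + 0.52475 = 1.58303 bits

H(X|Y) = H(X,Y) - H(Y) = 2.86747 - 1.58303 = 1.2844 bits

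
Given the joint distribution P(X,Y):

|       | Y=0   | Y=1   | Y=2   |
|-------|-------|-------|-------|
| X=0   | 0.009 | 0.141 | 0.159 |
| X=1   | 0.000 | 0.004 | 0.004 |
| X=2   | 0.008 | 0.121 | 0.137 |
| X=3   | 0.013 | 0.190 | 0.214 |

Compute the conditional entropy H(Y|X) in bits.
1.1615 bits

H(Y|X) = H(X,Y) - H(X)

H(X,Y) = -Σ_{x,y} P(x,y) log₂ P(x,y). Per-cell terms -P(x,y)·log₂P(x,y):
  X=0: 0.06116, 0.39850, 0.42181
  X=1: 0.00000, 0.03186, 0.03186
  X=2: 0.05573, 0.36868, 0.39288
  X=3: 0.08145, 0.45523, 0.47600
  (cells with P = 0 contribute 0)
Sum of the 12 terms: H(X,Y) = 2.7752 bits

Marginal of X (row sums):
  P(X=0) = 0.009 + 0.141 + 0.159 = 0.309
  P(X=1) = 0.000 + 0.004 + 0.004 = 0.008
  P(X=2) = 0.008 + 0.121 + 0.137 = 0.266
  P(X=3) = 0.013 + 0.190 + 0.214 = 0.417
H(X) = -[0.309·log₂(0.309) + 0.008·log₂(0.008) + 0.266·log₂(0.266) + 0.417·log₂(0.417)]
  = 0.52355 + 0.05573 + 0.50819 + 0.52620 = 1.6137 bits

H(Y|X) = H(X,Y) - H(X) = 2.7752 - 1.6137 = 1.1615 bits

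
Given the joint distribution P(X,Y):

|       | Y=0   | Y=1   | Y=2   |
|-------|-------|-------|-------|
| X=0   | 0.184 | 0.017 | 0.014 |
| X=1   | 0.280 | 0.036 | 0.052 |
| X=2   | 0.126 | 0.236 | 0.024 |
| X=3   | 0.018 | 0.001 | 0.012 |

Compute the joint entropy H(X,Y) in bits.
2.7324 bits

H(X,Y) = -Σ_{x,y} P(x,y) log₂ P(x,y). Per-cell terms -P(x,y)·log₂P(x,y):
  X=0: 0.4494, 0.0999, 0.0862
  X=1: 0.5142, 0.1727, 0.2218
  X=2: 0.3766, 0.4916, 0.1291
  X=3: 0.1043, 0.0100, 0.0766
Sum of the 12 terms: H(X,Y) = 2.7324 bits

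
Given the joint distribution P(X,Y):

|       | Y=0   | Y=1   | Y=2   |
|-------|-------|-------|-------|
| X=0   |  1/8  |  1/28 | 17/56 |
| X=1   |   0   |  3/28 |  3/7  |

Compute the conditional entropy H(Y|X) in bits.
0.9416 bits

H(Y|X) = H(X,Y) - H(X)

H(X,Y) = -Σ_{x,y} P(x,y) log₂ P(x,y). Per-cell terms -P(x,y)·log₂P(x,y):
  X=0: 0.37500, 0.17169, 0.52211
  X=1: 0.00000, 0.34526, 0.52388
  (cells with P = 0 contribute 0)
Sum of the 6 terms: H(X,Y) = 1.9379 bits

Marginal of X (row sums):
  P(X=0) = 1/8 + 1/28 + 17/56 = 13/28
  P(X=1) = 0 + 3/28 + 3/7 = 15/28
H(X) = -[(13/28)·log₂(13/28) + (15/28)·log₂(15/28)]
  = 0.51392 + 0.48239 = 0.9963 bits

H(Y|X) = H(X,Y) - H(X) = 1.9379 - 0.9963 = 0.9416 bits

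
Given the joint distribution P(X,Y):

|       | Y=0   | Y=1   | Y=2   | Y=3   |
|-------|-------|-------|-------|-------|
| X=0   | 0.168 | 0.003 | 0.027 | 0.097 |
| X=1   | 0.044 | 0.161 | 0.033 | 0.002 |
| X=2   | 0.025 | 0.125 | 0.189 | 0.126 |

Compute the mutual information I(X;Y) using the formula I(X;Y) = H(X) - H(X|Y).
0.4545 bits

I(X;Y) = H(X) - H(X|Y)

Marginal of X (row sums):
  P(X=0) = 0.168 + 0.003 + 0.027 + 0.097 = 0.295
  P(X=1) = 0.044 + 0.161 + 0.033 + 0.002 = 0.240
  P(X=2) = 0.025 + 0.125 + 0.189 + 0.126 = 0.465
H(X) = -[0.295·log₂(0.295) + 0.240·log₂(0.240) + 0.465·log₂(0.465)]
  = 0.5196 + 0.4941 + 0.5137 = 1.5274 bits

Marginal of Y (column sums):
  P(Y=0) = 0.168 + 0.044 + 0.025 = 0.237
  P(Y=1) = 0.003 + 0.161 + 0.125 = 0.289
  P(Y=2) = 0.027 + 0.033 + 0.189 = 0.249
  P(Y=3) = 0.097 + 0.002 + 0.126 = 0.225
H(X|Y) = Σ_y P(y)·H(X|Y=y):
  Y=0: P(Y=0) = 0.237, P(X|Y=0) = (56/79, 44/237, 25/237) → H(X|Y=0) = 1.1452
  Y=1: P(Y=1) = 0.289, P(X|Y=1) = (3/289, 161/289, 125/289) → H(X|Y=1) = 1.0616
  Y=2: P(Y=2) = 0.249, P(X|Y=2) = (9/83, 11/83, 63/83) → H(X|Y=2) = 1.0359
  Y=3: P(Y=3) = 0.225, P(X|Y=3) = (97/225, 2/225, 14/25) → H(X|Y=3) = 1.0523
H(X|Y) = 0.237·1.1452 + 0.289·1.0616 + 0.249·1.0359 + 0.225·1.0523 = 1.0729 bits

I(X;Y) = H(X) - H(X|Y) = 1.5274 - 1.0729 = 0.4545 bits

Cross-check via I(X;Y) = H(X) + H(Y) - H(X,Y): computing H(Y) from the column sums and H(X,Y) from the 12 cells in the same way gives H(Y) = 1.9935 bits and H(X,Y) = 3.0664 bits, so
I(X;Y) = 1.5274 + 1.9935 - 3.0664 = 0.4545 bits ✓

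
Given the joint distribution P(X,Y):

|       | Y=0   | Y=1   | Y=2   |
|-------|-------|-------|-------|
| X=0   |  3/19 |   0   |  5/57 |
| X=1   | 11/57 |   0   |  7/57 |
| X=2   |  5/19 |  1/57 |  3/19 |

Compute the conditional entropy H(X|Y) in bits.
1.5226 bits

H(X|Y) = H(X,Y) - H(Y)

H(X,Y) = -Σ_{x,y} P(x,y) log₂ P(x,y). Per-cell terms -P(x,y)·log₂P(x,y):
  X=0: 0.42047, 0.00000, 0.30798
  X=1: 0.45804, 0.00000, 0.37156
  X=2: 0.50684, 0.10233, 0.42047
  (cells with P = 0 contribute 0)
Sum of the 9 terms: H(X,Y) = 2.5877 bits

Marginal of Y (column sums):
  P(Y=0) = 3/19 + 11/57 + 5/19 = 35/57
  P(Y=1) = 0 + 0 + 1/57 = 1/57
  P(Y=2) = 5/57 + 7/57 + 3/19 = 7/19
H(Y) = -[(35/57)·log₂(35/57) + (1/57)·log₂(1/57) + (7/19)·log₂(7/19)]
  = 0.43204 + 0.10233 + 0.53074 = 1.0651 bits

H(X|Y) = H(X,Y) - H(Y) = 2.5877 - 1.0651 = 1.5226 bits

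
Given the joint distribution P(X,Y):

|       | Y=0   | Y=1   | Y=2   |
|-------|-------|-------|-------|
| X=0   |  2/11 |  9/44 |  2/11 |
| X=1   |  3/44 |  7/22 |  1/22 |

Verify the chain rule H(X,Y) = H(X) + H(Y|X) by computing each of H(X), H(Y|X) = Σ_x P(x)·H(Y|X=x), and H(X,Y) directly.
H(X) = 0.9865 bits, H(Y|X) = 1.3686 bits, H(X,Y) = 2.3552 bits

Marginal of X (row sums):
  P(X=0) = 2/11 + 9/44 + 2/11 = 25/44
  P(X=1) = 3/44 + 7/22 + 1/22 = 19/44
H(X) = -[(25/44)·log₂(25/44) + (19/44)·log₂(19/44)]
  = 0.463395 + 0.523149 = 0.9865 bits

H(Y|X) = Σ_x P(x)·H(Y|X=x):
  X=0: P(X=0) = 25/44, P(Y|X=0) = (8/25, 9/25, 8/25) → H(Y|X=0) = 1.582683
  X=1: P(X=1) = 19/44, P(Y|X=1) = (3/19, 14/19, 2/19) → H(Y|X=1) = 1.086988
H(Y|X) = (25/44)·1.582683 + (19/44)·1.086988 = 1.3686 bits

H(X,Y) = -Σ_{x,y} P(x,y) log₂ P(x,y). Per-cell terms -P(x,y)·log₂P(x,y):
  X=0: 0.447169, 0.468308, 0.447169
  X=1: 0.264168, 0.525661, 0.202701
Sum of the 6 terms: H(X,Y) = 2.3552 bits

Chain rule check:
  H(X) + H(Y|X) = 0.9865 + 1.3686 = 2.3551 bits
  H(X,Y) = 2.3552 bits
✓ Chain rule verified (Δ = 0.0001 is 4-dp rounding noise: each of the three values was rounded independently).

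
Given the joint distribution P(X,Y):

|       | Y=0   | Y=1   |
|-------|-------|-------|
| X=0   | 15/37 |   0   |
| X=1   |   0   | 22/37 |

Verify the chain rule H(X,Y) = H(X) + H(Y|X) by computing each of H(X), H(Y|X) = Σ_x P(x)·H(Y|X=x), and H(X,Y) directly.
H(X) = 0.9740 bits, H(Y|X) = 0.0000 bits, H(X,Y) = 0.9740 bits

Marginal of X (row sums):
  P(X=0) = 15/37 + 0 = 15/37
  P(X=1) = 0 + 22/37 = 22/37
H(X) = -[(15/37)·log₂(15/37) + (22/37)·log₂(22/37)]
  = 0.52807 + 0.44596 = 0.9740 bits

H(Y|X) = Σ_x P(x)·H(Y|X=x):
  X=0: P(X=0) = 15/37, P(Y|X=0) = (1, 0) → H(Y|X=0) = 0.00000
  X=1: P(X=1) = 22/37, P(Y|X=1) = (0, 1) → H(Y|X=1) = 0.00000
H(Y|X) = (15/37)·0.00000 + (22/37)·0.00000 = 0.0000 bits

H(X,Y) = -Σ_{x,y} P(x,y) log₂ P(x,y). Per-cell terms -P(x,y)·log₂P(x,y):
  X=0: 0.52807, 0.00000
  X=1: 0.00000, 0.44596
  (cells with P = 0 contribute 0)
Sum of the 4 terms: H(X,Y) = 0.9740 bits

Chain rule check:
  H(X) + H(Y|X) = 0.9740 + 0.0000 = 0.9740 bits
  H(X,Y) = 0.9740 bits
✓ Chain rule verified.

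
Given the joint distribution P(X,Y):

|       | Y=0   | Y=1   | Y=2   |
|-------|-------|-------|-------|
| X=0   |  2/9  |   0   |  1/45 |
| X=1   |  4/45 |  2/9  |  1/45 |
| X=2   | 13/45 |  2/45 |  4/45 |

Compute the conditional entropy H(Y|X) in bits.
0.9961 bits

H(Y|X) = H(X,Y) - H(X)

H(X,Y) = -Σ_{x,y} P(x,y) log₂ P(x,y). Per-cell terms -P(x,y)·log₂P(x,y):
  X=0: 0.48221, 0.00000, 0.12204
  X=1: 0.31039, 0.48221, 0.12204
  X=2: 0.51752, 0.19964, 0.31039
  (cells with P = 0 contribute 0)
Sum of the 9 terms: H(X,Y) = 2.5464 bits

Marginal of X (row sums):
  P(X=0) = 2/9 + 0 + 1/45 = 11/45
  P(X=1) = 4/45 + 2/9 + 1/45 = 1/3
  P(X=2) = 13/45 + 2/45 + 4/45 = 19/45
H(X) = -[(11/45)·log₂(11/45) + (1/3)·log₂(1/3) + (19/45)·log₂(19/45)]
  = 0.49681 + 0.52832 + 0.52521 = 1.5503 bits

H(Y|X) = H(X,Y) - H(X) = 2.5464 - 1.5503 = 0.9961 bits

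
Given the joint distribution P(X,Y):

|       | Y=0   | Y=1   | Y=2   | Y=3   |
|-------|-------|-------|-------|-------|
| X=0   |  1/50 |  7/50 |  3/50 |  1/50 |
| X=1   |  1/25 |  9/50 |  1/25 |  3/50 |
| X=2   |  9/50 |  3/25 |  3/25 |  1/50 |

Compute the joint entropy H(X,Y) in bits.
3.2191 bits

H(X,Y) = -Σ_{x,y} P(x,y) log₂ P(x,y). Per-cell terms -P(x,y)·log₂P(x,y):
  X=0: 0.11288, 0.39711, 0.24353, 0.11288
  X=1: 0.18575, 0.44531, 0.18575, 0.24353
  X=2: 0.44531, 0.36707, 0.36707, 0.11288
Sum of the 12 terms: H(X,Y) = 3.2191 bits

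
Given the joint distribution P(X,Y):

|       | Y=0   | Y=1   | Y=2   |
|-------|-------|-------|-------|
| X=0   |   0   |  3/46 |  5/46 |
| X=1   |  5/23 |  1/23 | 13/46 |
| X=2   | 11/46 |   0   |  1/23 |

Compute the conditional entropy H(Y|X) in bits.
1.0535 bits

H(Y|X) = H(X,Y) - H(X)

H(X,Y) = -Σ_{x,y} P(x,y) log₂ P(x,y). Per-cell terms -P(x,y)·log₂P(x,y):
  X=0: 0.0000, 0.2569, 0.3480
  X=1: 0.4786, 0.1967, 0.5152
  X=2: 0.4936, 0.0000, 0.1967
  (cells with P = 0 contribute 0)
Sum of the 9 terms: H(X,Y) = 2.4857 bits

Marginal of X (row sums):
  P(X=0) = 0 + 3/46 + 5/46 = 4/23
  P(X=1) = 5/23 + 1/23 + 13/46 = 25/46
  P(X=2) = 11/46 + 0 + 1/23 = 13/46
H(X) = -[(4/23)·log₂(4/23) + (25/46)·log₂(25/46) + (13/46)·log₂(13/46)]
  = 0.4389 + 0.4781 + 0.5152 = 1.4322 bits

H(Y|X) = H(X,Y) - H(X) = 2.4857 - 1.4322 = 1.0535 bits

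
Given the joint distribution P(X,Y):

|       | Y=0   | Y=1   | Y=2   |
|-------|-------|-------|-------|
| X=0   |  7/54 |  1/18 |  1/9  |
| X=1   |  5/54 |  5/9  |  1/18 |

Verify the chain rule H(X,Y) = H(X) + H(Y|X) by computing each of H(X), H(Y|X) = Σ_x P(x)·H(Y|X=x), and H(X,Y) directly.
H(X) = 0.8767 bits, H(Y|X) = 1.1099 bits, H(X,Y) = 1.9866 bits

Marginal of X (row sums):
  P(X=0) = 7/54 + 1/18 + 1/9 = 8/27
  P(X=1) = 5/54 + 5/9 + 1/18 = 19/27
H(X) = -[(8/27)·log₂(8/27) + (19/27)·log₂(19/27)]
  = 0.51997 + 0.35675 = 0.8767 bits

H(Y|X) = Σ_x P(x)·H(Y|X=x):
  X=0: P(X=0) = 8/27, P(Y|X=0) = (7/16, 3/16, 3/8) → H(Y|X=0) = 1.50524
  X=1: P(X=1) = 19/27, P(Y|X=1) = (5/38, 15/19, 3/38) → H(Y|X=1) = 0.94342
H(Y|X) = (8/27)·1.50524 + (19/27)·0.94342 = 1.1099 bits

H(X,Y) = -Σ_{x,y} P(x,y) log₂ P(x,y). Per-cell terms -P(x,y)·log₂P(x,y):
  X=0: 0.38209, 0.23166, 0.35221
  X=1: 0.31787, 0.47111, 0.23166
Sum of the 6 terms: H(X,Y) = 1.9866 bits

Chain rule check:
  H(X) + H(Y|X) = 0.8767 + 1.1099 = 1.9866 bits
  H(X,Y) = 1.9866 bits
✓ Chain rule verified.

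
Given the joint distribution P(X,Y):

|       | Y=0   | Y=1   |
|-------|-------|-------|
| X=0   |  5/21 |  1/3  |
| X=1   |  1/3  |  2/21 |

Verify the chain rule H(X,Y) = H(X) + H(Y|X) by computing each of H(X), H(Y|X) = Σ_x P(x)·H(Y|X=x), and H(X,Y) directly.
H(X) = 0.9852 bits, H(Y|X) = 0.8874 bits, H(X,Y) = 1.8727 bits

Marginal of X (row sums):
  P(X=0) = 5/21 + 1/3 = 4/7
  P(X=1) = 1/3 + 2/21 = 3/7
H(X) = -[(4/7)·log₂(4/7) + (3/7)·log₂(3/7)]
  = 0.46135 + 0.52388 = 0.9852 bits

H(Y|X) = Σ_x P(x)·H(Y|X=x):
  X=0: P(X=0) = 4/7, P(Y|X=0) = (5/12, 7/12) → H(Y|X=0) = 0.97987
  X=1: P(X=1) = 3/7, P(Y|X=1) = (7/9, 2/9) → H(Y|X=1) = 0.76420
H(Y|X) = (4/7)·0.97987 + (3/7)·0.76420 = 0.8874 bits

H(X,Y) = -Σ_{x,y} P(x,y) log₂ P(x,y). Per-cell terms -P(x,y)·log₂P(x,y):
  X=0: 0.49295, 0.52832
  X=1: 0.52832, 0.32308
Sum of the 4 terms: H(X,Y) = 1.8727 bits

Chain rule check:
  H(X) + H(Y|X) = 0.9852 + 0.8874 = 1.8726 bits
  H(X,Y) = 1.8727 bits
✓ Chain rule verified (Δ = 0.0001 is 4-dp rounding noise: each of the three values was rounded independently).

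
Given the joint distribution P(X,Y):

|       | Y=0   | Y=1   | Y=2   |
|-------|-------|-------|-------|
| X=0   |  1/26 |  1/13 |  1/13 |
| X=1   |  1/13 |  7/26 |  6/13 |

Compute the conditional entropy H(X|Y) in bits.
0.6891 bits

H(X|Y) = H(X,Y) - H(Y)

H(X,Y) = -Σ_{x,y} P(x,y) log₂ P(x,y). Per-cell terms -P(x,y)·log₂P(x,y):
  X=0: 0.180786, 0.284649, 0.284649
  X=1: 0.284649, 0.509677, 0.514836
Sum of the 6 terms: H(X,Y) = 2.05925 bits

Marginal of Y (column sums):
  P(Y=0) = 1/26 + 1/13 = 3/26
  P(Y=1) = 1/13 + 7/26 = 9/26
  P(Y=2) = 1/13 + 6/13 = 7/13
H(Y) = -[(3/26)·log₂(3/26) + (9/26)·log₂(9/26) + (7/13)·log₂(7/13)]
  = 0.359478 + 0.529794 + 0.480892 = 1.37016 bits

H(X|Y) = H(X,Y) - H(Y) = 2.05925 - 1.37016 = 0.6891 bits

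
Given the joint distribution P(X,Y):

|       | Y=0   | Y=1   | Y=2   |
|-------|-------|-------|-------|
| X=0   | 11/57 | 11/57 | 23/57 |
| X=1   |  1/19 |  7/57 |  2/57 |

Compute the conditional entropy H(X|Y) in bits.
0.6650 bits

H(X|Y) = H(X,Y) - H(Y)

H(X,Y) = -Σ_{x,y} P(x,y) log₂ P(x,y). Per-cell terms -P(x,y)·log₂P(x,y):
  X=0: 0.458036, 0.458036, 0.528325
  X=1: 0.223575, 0.371557, 0.169575
Sum of the 6 terms: H(X,Y) = 2.209104 bits

Marginal of Y (column sums):
  P(Y=0) = 11/57 + 1/19 = 14/57
  P(Y=1) = 11/57 + 7/57 = 6/19
  P(Y=2) = 23/57 + 2/57 = 25/57
H(Y) = -[(14/57)·log₂(14/57) + (6/19)·log₂(6/19) + (25/57)·log₂(25/57)]
  = 0.497500 + 0.525147 + 0.521506 = 1.544153 bits

H(X|Y) = H(X,Y) - H(Y) = 2.209104 - 1.544153 = 0.6650 bits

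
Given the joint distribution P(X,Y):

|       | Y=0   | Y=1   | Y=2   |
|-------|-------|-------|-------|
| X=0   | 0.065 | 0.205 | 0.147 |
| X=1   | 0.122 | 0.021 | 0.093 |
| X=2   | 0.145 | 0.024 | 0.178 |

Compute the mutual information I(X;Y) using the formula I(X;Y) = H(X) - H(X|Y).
0.1879 bits

I(X;Y) = H(X) - H(X|Y)

Marginal of X (row sums):
  P(X=0) = 0.065 + 0.205 + 0.147 = 0.417
  P(X=1) = 0.122 + 0.021 + 0.093 = 0.236
  P(X=2) = 0.145 + 0.024 + 0.178 = 0.347
H(X) = -[0.417·log₂(0.417) + 0.236·log₂(0.236) + 0.347·log₂(0.347)]
  = 0.5262 + 0.4916 + 0.5299 = 1.5477 bits

Marginal of Y (column sums):
  P(Y=0) = 0.065 + 0.122 + 0.145 = 0.332
  P(Y=1) = 0.205 + 0.021 + 0.024 = 0.250
  P(Y=2) = 0.147 + 0.093 + 0.178 = 0.418
H(X|Y) = Σ_y P(y)·H(X|Y=y):
  Y=0: P(Y=0) = 0.332, P(X|Y=0) = (65/332, 61/166, 145/332) → H(X|Y=0) = 1.5133
  Y=1: P(Y=1) = 0.250, P(X|Y=1) = (41/50, 21/250, 12/125) → H(X|Y=1) = 0.8595
  Y=2: P(Y=2) = 0.418, P(X|Y=2) = (147/418, 93/418, 89/209) → H(X|Y=2) = 1.5371
H(X|Y) = 0.332·1.5133 + 0.250·0.8595 + 0.418·1.5371 = 1.3598 bits

I(X;Y) = H(X) - H(X|Y) = 1.5477 - 1.3598 = 0.1879 bits

Cross-check via I(X;Y) = H(X) + H(Y) - H(X,Y): computing H(Y) from the column sums and H(X,Y) from the 9 cells in the same way gives H(Y) = 1.5541 bits and H(X,Y) = 2.9139 bits, so
I(X;Y) = 1.5477 + 1.5541 - 2.9139 = 0.1879 bits ✓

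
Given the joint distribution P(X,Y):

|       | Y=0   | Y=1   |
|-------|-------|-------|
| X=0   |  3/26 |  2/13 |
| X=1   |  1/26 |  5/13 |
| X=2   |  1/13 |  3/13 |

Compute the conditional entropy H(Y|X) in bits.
0.7008 bits

H(Y|X) = H(X,Y) - H(X)

H(X,Y) = -Σ_{x,y} P(x,y) log₂ P(x,y). Per-cell terms -P(x,y)·log₂P(x,y):
  X=0: 0.359478, 0.415452
  X=1: 0.180786, 0.530197
  X=2: 0.284649, 0.488187
Sum of the 6 terms: H(X,Y) = 2.25875 bits

Marginal of X (row sums):
  P(X=0) = 3/26 + 2/13 = 7/26
  P(X=1) = 1/26 + 5/13 = 11/26
  P(X=2) = 1/13 + 3/13 = 4/13
H(X) = -[(7/26)·log₂(7/26) + (11/26)·log₂(11/26) + (4/13)·log₂(4/13)]
  = 0.509677 + 0.525042 + 0.523212 = 1.55793 bits

H(Y|X) = H(X,Y) - H(X) = 2.25875 - 1.55793 = 0.7008 bits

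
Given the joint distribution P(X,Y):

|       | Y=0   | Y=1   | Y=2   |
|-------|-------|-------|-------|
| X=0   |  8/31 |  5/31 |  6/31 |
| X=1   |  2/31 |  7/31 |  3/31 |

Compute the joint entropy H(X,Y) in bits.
2.4534 bits

H(X,Y) = -Σ_{x,y} P(x,y) log₂ P(x,y). Per-cell terms -P(x,y)·log₂P(x,y):
  X=0: 0.50431, 0.42456, 0.45856
  X=1: 0.25511, 0.48477, 0.32605
Sum of the 6 terms: H(X,Y) = 2.4534 bits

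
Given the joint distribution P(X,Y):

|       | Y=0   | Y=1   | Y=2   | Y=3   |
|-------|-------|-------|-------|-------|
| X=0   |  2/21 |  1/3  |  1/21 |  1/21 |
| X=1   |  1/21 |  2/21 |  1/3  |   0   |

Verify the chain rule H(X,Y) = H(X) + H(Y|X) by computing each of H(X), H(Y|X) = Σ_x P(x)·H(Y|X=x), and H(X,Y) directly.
H(X) = 0.9984 bits, H(Y|X) = 1.3319 bits, H(X,Y) = 2.3303 bits

Marginal of X (row sums):
  P(X=0) = 2/21 + 1/3 + 1/21 + 1/21 = 11/21
  P(X=1) = 1/21 + 2/21 + 1/3 + 0 = 10/21
H(X) = -[(11/21)·log₂(11/21) + (10/21)·log₂(10/21)]
  = 0.48865 + 0.50971 = 0.9984 bits

H(Y|X) = Σ_x P(x)·H(Y|X=x):
  X=0: P(X=0) = 11/21, P(Y|X=0) = (2/11, 7/11, 1/11, 1/11) → H(Y|X=0) = 1.49111
  X=1: P(X=1) = 10/21, P(Y|X=1) = (1/10, 1/5, 7/10, 0) → H(Y|X=1) = 1.15678
H(Y|X) = (11/21)·1.49111 + (10/21)·1.15678 = 1.3319 bits

H(X,Y) = -Σ_{x,y} P(x,y) log₂ P(x,y). Per-cell terms -P(x,y)·log₂P(x,y):
  X=0: 0.32308, 0.52832, 0.20916, 0.20916
  X=1: 0.20916, 0.32308, 0.52832, 0.00000
  (cells with P = 0 contribute 0)
Sum of the 8 terms: H(X,Y) = 2.3303 bits

Chain rule check:
  H(X) + H(Y|X) = 0.9984 + 1.3319 = 2.3303 bits
  H(X,Y) = 2.3303 bits
✓ Chain rule verified.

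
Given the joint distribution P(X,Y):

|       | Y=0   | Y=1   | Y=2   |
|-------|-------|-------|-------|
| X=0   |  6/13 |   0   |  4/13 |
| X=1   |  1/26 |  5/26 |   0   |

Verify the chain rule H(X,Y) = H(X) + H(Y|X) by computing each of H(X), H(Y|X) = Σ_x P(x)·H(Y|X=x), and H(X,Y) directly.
H(X) = 0.7793 bits, H(Y|X) = 0.8969 bits, H(X,Y) = 1.6762 bits

Marginal of X (row sums):
  P(X=0) = 6/13 + 0 + 4/13 = 10/13
  P(X=1) = 1/26 + 5/26 + 0 = 3/13
H(X) = -[(10/13)·log₂(10/13) + (3/13)·log₂(3/13)]
  = 0.2911628 + 0.4881871 = 0.7793 bits

H(Y|X) = Σ_x P(x)·H(Y|X=x):
  X=0: P(X=0) = 10/13, P(Y|X=0) = (3/5, 0, 2/5) → H(Y|X=0) = 0.9709506
  X=1: P(X=1) = 3/13, P(Y|X=1) = (1/6, 5/6, 0) → H(Y|X=1) = 0.6500224
H(Y|X) = (10/13)·0.9709506 + (3/13)·0.6500224 = 0.8969 bits

H(X,Y) = -Σ_{x,y} P(x,y) log₂ P(x,y). Per-cell terms -P(x,y)·log₂P(x,y):
  X=0: 0.5148356, 0.0000000, 0.5232122
  X=1: 0.1807861, 0.4574061, 0.0000000
  (cells with P = 0 contribute 0)
Sum of the 6 terms: H(X,Y) = 1.6762 bits

Chain rule check:
  H(X) + H(Y|X) = 0.7793 + 0.8969 = 1.6762 bits
  H(X,Y) = 1.6762 bits
✓ Chain rule verified.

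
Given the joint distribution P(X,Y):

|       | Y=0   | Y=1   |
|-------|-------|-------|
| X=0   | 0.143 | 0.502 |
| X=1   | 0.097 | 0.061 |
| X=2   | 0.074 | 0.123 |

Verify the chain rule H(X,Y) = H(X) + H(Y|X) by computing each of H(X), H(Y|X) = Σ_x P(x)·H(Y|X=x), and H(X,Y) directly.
H(X) = 1.2904 bits, H(Y|X) = 0.8325 bits, H(X,Y) = 2.1228 bits

Marginal of X (row sums):
  P(X=0) = 0.143 + 0.502 = 0.645
  P(X=1) = 0.097 + 0.061 = 0.158
  P(X=2) = 0.074 + 0.123 = 0.197
H(X) = -[0.645·log₂(0.645) + 0.158·log₂(0.158) + 0.197·log₂(0.197)]
  = 0.40805 + 0.42060 + 0.46172 = 1.2904 bits

H(Y|X) = Σ_x P(x)·H(Y|X=x):
  X=0: P(X=0) = 0.645, P(Y|X=0) = (143/645, 502/645) → H(Y|X=0) = 0.76327
  X=1: P(X=1) = 0.158, P(Y|X=1) = (97/158, 61/158) → H(Y|X=1) = 0.96222
  X=2: P(X=2) = 0.197, P(Y|X=2) = (74/197, 123/197) → H(Y|X=2) = 0.95490
H(Y|X) = 0.645·0.76327 + 0.158·0.96222 + 0.197·0.95490 = 0.8325 bits

H(X,Y) = -Σ_{x,y} P(x,y) log₂ P(x,y). Per-cell terms -P(x,y)·log₂P(x,y):
  X=0: 0.40125, 0.49911
  X=1: 0.32649, 0.24614
  X=2: 0.27797, 0.37186
Sum of the 6 terms: H(X,Y) = 2.1228 bits

Chain rule check:
  H(X) + H(Y|X) = 1.2904 + 0.8325 = 2.1229 bits
  H(X,Y) = 2.1228 bits
✓ Chain rule verified (Δ = 0.0001 is 4-dp rounding noise: each of the three values was rounded independently).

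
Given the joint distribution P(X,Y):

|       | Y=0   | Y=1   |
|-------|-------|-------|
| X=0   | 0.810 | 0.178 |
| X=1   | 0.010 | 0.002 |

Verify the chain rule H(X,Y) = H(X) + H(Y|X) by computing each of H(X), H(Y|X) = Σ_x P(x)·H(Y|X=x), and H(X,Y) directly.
H(X) = 0.0938 bits, H(Y|X) = 0.6801 bits, H(X,Y) = 0.7738 bits

Marginal of X (row sums):
  P(X=0) = 0.810 + 0.178 = 0.988
  P(X=1) = 0.010 + 0.002 = 0.012
H(X) = -[0.988·log₂(0.988) + 0.012·log₂(0.012)]
  = 0.017208 + 0.076570 = 0.0938 bits

H(Y|X) = Σ_x P(x)·H(Y|X=x):
  X=0: P(X=0) = 0.988, P(Y|X=0) = (405/494, 89/494) → H(Y|X=0) = 0.680431
  X=1: P(X=1) = 0.012, P(Y|X=1) = (5/6, 1/6) → H(Y|X=1) = 0.650022
H(Y|X) = 0.988·0.680431 + 0.012·0.650022 = 0.6801 bits

H(X,Y) = -Σ_{x,y} P(x,y) log₂ P(x,y). Per-cell terms -P(x,y)·log₂P(x,y):
  X=0: 0.246245, 0.443229
  X=1: 0.066439, 0.017932
Sum of the 4 terms: H(X,Y) = 0.7738 bits

Chain rule check:
  H(X) + H(Y|X) = 0.0938 + 0.6801 = 0.7739 bits
  H(X,Y) = 0.7738 bits
✓ Chain rule verified (Δ = 0.0001 is 4-dp rounding noise: each of the three values was rounded independently).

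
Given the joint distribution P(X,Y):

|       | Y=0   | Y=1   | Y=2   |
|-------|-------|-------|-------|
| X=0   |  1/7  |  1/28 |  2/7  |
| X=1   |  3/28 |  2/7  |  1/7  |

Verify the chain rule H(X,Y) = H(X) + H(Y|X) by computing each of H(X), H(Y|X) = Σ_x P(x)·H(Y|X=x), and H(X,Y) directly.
H(X) = 0.9963 bits, H(Y|X) = 1.3555 bits, H(X,Y) = 2.3518 bits

Marginal of X (row sums):
  P(X=0) = 1/7 + 1/28 + 2/7 = 13/28
  P(X=1) = 3/28 + 2/7 + 1/7 = 15/28
H(X) = -[(13/28)·log₂(13/28) + (15/28)·log₂(15/28)]
  = 0.51392 + 0.48239 = 0.9963 bits

H(Y|X) = Σ_x P(x)·H(Y|X=x):
  X=0: P(X=0) = 13/28, P(Y|X=0) = (4/13, 1/13, 8/13) → H(Y|X=0) = 1.23890
  X=1: P(X=1) = 15/28, P(Y|X=1) = (1/5, 8/15, 4/15) → H(Y|X=1) = 1.45656
H(Y|X) = (13/28)·1.23890 + (15/28)·1.45656 = 1.3555 bits

H(X,Y) = -Σ_{x,y} P(x,y) log₂ P(x,y). Per-cell terms -P(x,y)·log₂P(x,y):
  X=0: 0.40105, 0.17169, 0.51639
  X=1: 0.34526, 0.51639, 0.40105
Sum of the 6 terms: H(X,Y) = 2.3518 bits

Chain rule check:
  H(X) + H(Y|X) = 0.9963 + 1.3555 = 2.3518 bits
  H(X,Y) = 2.3518 bits
✓ Chain rule verified.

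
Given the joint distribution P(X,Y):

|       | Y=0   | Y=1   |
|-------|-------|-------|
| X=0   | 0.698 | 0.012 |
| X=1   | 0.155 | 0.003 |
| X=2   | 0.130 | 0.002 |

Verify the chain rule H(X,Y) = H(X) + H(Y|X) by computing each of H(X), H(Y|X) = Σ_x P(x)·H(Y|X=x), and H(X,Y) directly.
H(X) = 1.1570 bits, H(Y|X) = 0.1242 bits, H(X,Y) = 1.2812 bits

Marginal of X (row sums):
  P(X=0) = 0.698 + 0.012 = 0.710
  P(X=1) = 0.155 + 0.003 = 0.158
  P(X=2) = 0.130 + 0.002 = 0.132
H(X) = -[0.710·log₂(0.710) + 0.158·log₂(0.158) + 0.132·log₂(0.132)]
  = 0.3508 + 0.4206 + 0.3856 = 1.1570 bits

H(Y|X) = Σ_x P(x)·H(Y|X=x):
  X=0: P(X=0) = 0.710, P(Y|X=0) = (349/355, 6/355) → H(Y|X=0) = 0.1237
  X=1: P(X=1) = 0.158, P(Y|X=1) = (155/158, 3/158) → H(Y|X=1) = 0.1357
  X=2: P(X=2) = 0.132, P(Y|X=2) = (65/66, 1/66) → H(Y|X=2) = 0.1133
H(Y|X) = 0.710·0.1237 + 0.158·0.1357 + 0.132·0.1133 = 0.1242 bits

H(X,Y) = -Σ_{x,y} P(x,y) log₂ P(x,y). Per-cell terms -P(x,y)·log₂P(x,y):
  X=0: 0.3621, 0.0766
  X=1: 0.4169, 0.0251
  X=2: 0.3826, 0.0179
Sum of the 6 terms: H(X,Y) = 1.2812 bits

Chain rule check:
  H(X) + H(Y|X) = 1.1570 + 0.1242 = 1.2812 bits
  H(X,Y) = 1.2812 bits
✓ Chain rule verified.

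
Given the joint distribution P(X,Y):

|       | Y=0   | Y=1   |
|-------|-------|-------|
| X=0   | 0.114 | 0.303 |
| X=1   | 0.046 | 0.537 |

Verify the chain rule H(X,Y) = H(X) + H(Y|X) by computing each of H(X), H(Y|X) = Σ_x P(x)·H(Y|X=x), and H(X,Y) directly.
H(X) = 0.9800 bits, H(Y|X) = 0.5851 bits, H(X,Y) = 1.5651 bits

Marginal of X (row sums):
  P(X=0) = 0.114 + 0.303 = 0.417
  P(X=1) = 0.046 + 0.537 = 0.583
H(X) = -[0.417·log₂(0.417) + 0.583·log₂(0.583)]
  = 0.5262 + 0.4538 = 0.9800 bits

H(Y|X) = Σ_x P(x)·H(Y|X=x):
  X=0: P(X=0) = 0.417, P(Y|X=0) = (38/139, 101/139) → H(Y|X=0) = 0.8463
  X=1: P(X=1) = 0.583, P(Y|X=1) = (46/583, 537/583) → H(Y|X=1) = 0.3983
H(Y|X) = 0.417·0.8463 + 0.583·0.3983 = 0.5851 bits

H(X,Y) = -Σ_{x,y} P(x,y) log₂ P(x,y). Per-cell terms -P(x,y)·log₂P(x,y):
  X=0: 0.3571, 0.5220
  X=1: 0.2043, 0.4817
Sum of the 4 terms: H(X,Y) = 1.5651 bits

Chain rule check:
  H(X) + H(Y|X) = 0.9800 + 0.5851 = 1.5651 bits
  H(X,Y) = 1.5651 bits
✓ Chain rule verified.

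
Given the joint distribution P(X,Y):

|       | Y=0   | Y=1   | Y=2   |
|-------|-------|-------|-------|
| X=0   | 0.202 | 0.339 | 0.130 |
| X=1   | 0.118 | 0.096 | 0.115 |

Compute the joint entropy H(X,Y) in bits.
2.4250 bits

H(X,Y) = -Σ_{x,y} P(x,y) log₂ P(x,y). Per-cell terms -P(x,y)·log₂P(x,y):
  X=0: 0.4661, 0.5291, 0.3826
  X=1: 0.3638, 0.3246, 0.3588
Sum of the 6 terms: H(X,Y) = 2.4250 bits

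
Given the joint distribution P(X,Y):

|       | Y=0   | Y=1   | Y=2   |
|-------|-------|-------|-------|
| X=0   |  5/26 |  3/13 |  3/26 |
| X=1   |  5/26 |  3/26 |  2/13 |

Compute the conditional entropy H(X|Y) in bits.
0.9677 bits

H(X|Y) = H(X,Y) - H(Y)

H(X,Y) = -Σ_{x,y} P(x,y) log₂ P(x,y). Per-cell terms -P(x,y)·log₂P(x,y):
  X=0: 0.45741, 0.48819, 0.35948
  X=1: 0.45741, 0.35948, 0.41545
Sum of the 6 terms: H(X,Y) = 2.5374 bits

Marginal of Y (column sums):
  P(Y=0) = 5/26 + 5/26 = 5/13
  P(Y=1) = 3/13 + 3/26 = 9/26
  P(Y=2) = 3/26 + 2/13 = 7/26
H(Y) = -[(5/13)·log₂(5/13) + (9/26)·log₂(9/26) + (7/26)·log₂(7/26)]
  = 0.53020 + 0.52979 + 0.50968 = 1.5697 bits

H(X|Y) = H(X,Y) - H(Y) = 2.5374 - 1.5697 = 0.9677 bits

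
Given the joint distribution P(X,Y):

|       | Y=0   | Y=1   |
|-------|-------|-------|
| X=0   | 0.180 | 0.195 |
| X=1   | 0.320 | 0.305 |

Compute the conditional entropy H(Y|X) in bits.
0.9993 bits

H(Y|X) = H(X,Y) - H(X)

H(X,Y) = -Σ_{x,y} P(x,y) log₂ P(x,y). Per-cell terms -P(x,y)·log₂P(x,y):
  X=0: 0.4453, 0.4599
  X=1: 0.5260, 0.5225
Sum of the 4 terms: H(X,Y) = 1.9537 bits

Marginal of X (row sums):
  P(X=0) = 0.180 + 0.195 = 0.375
  P(X=1) = 0.320 + 0.305 = 0.625
H(X) = -[0.375·log₂(0.375) + 0.625·log₂(0.625)]
  = 0.5306 + 0.4238 = 0.9544 bits

H(Y|X) = H(X,Y) - H(X) = 1.9537 - 0.9544 = 0.9993 bits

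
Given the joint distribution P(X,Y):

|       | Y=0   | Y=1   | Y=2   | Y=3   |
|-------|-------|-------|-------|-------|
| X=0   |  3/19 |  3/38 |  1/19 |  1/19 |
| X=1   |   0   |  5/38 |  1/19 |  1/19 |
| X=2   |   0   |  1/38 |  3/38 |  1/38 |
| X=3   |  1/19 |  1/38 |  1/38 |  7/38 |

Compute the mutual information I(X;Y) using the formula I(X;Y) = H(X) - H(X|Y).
0.3991 bits

I(X;Y) = H(X) - H(X|Y)

Marginal of X (row sums):
  P(X=0) = 3/19 + 3/38 + 1/19 + 1/19 = 13/38
  P(X=1) = 0 + 5/38 + 1/19 + 1/19 = 9/38
  P(X=2) = 0 + 1/38 + 3/38 + 1/38 = 5/38
  P(X=3) = 1/19 + 1/38 + 1/38 + 7/38 = 11/38
H(X) = -[(13/38)·log₂(13/38) + (9/38)·log₂(9/38) + (5/38)·log₂(5/38) + (11/38)·log₂(11/38)]
  = 0.5294 + 0.4922 + 0.3850 + 0.5177 = 1.9243 bits

Marginal of Y (column sums):
  P(Y=0) = 3/19 + 0 + 0 + 1/19 = 4/19
  P(Y=1) = 3/38 + 5/38 + 1/38 + 1/38 = 5/19
  P(Y=2) = 1/19 + 1/19 + 3/38 + 1/38 = 4/19
  P(Y=3) = 1/19 + 1/19 + 1/38 + 7/38 = 6/19
H(X|Y) = Σ_y P(y)·H(X|Y=y):
  Y=0: P(Y=0) = 4/19, P(X|Y=0) = (3/4, 0, 0, 1/4) → H(X|Y=0) = 0.8113
  Y=1: P(Y=1) = 5/19, P(X|Y=1) = (3/10, 1/2, 1/10, 1/10) → H(X|Y=1) = 1.6855
  Y=2: P(Y=2) = 4/19, P(X|Y=2) = (1/4, 1/4, 3/8, 1/8) → H(X|Y=2) = 1.9056
  Y=3: P(Y=3) = 6/19, P(X|Y=3) = (1/6, 1/6, 1/12, 7/12) → H(X|Y=3) = 1.6140
H(X|Y) = (4/19)·0.8113 + (5/19)·1.6855 + (4/19)·1.9056 + (6/19)·1.6140 = 1.5252 bits

I(X;Y) = H(X) - H(X|Y) = 1.9243 - 1.5252 = 0.3991 bits

Cross-check via I(X;Y) = H(X) + H(Y) - H(X,Y): computing H(Y) from the column sums and H(X,Y) from the 16 cells in the same way gives H(Y) = 1.9785 bits and H(X,Y) = 3.5037 bits, so
I(X;Y) = 1.9243 + 1.9785 - 3.5037 = 0.3991 bits ✓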